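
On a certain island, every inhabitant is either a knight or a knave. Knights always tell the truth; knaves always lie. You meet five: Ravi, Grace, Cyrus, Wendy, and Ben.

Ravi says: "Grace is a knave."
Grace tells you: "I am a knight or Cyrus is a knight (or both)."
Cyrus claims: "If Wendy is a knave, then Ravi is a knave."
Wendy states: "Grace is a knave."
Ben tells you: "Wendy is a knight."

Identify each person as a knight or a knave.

Ravi: knave, Grace: knight, Cyrus: knight, Wendy: knave, Ben: knave

Consider Ravi. Suppose Ravi is a knight.
Then no assignment of the remaining roles makes every statement match its speaker's type — contradiction.
So Ravi is a knave.
With that fixed, Cyrus's statement is true, so Cyrus is a knight.
With that fixed, Grace's statement is true, so Grace is a knight.
With that fixed, Wendy's statement is false, so Wendy is a knave.
With that fixed, Ben's statement is false, so Ben is a knave.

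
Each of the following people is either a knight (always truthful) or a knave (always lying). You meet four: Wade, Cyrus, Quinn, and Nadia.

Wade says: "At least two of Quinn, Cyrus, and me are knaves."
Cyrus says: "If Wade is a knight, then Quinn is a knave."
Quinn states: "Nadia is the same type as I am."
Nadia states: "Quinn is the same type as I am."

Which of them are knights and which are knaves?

Consider Wade. Suppose Wade is a knight.
Then no assignment of the remaining roles makes every statement match its speaker's type — contradiction.
So Wade is a knave.
With that fixed, Cyrus's statement is true, so Cyrus is a knight.
Consider Quinn. Suppose Quinn is a knave.
Then Wade's statement comes out true, contradicting Wade being a knave.
So Quinn is a knight.
Consider Nadia. Suppose Nadia is a knave.
Then Quinn's statement comes out false, contradicting Quinn being a knight.
So Nadia is a knight.

Wade: knave, Cyrus: knight, Quinn: knight, Nadia: knight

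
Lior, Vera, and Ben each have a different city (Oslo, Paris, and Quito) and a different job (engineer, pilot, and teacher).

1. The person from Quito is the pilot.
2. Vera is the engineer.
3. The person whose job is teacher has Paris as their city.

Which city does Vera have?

With clues 1–2, Quito is impossible for Vera's city.
With clues 1–3, Paris is impossible for Vera's city.
That leaves Oslo.

Oslo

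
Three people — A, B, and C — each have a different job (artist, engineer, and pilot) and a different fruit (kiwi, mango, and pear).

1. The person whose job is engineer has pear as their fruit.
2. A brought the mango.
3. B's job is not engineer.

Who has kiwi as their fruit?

B

With clues 1–2, A is impossible for the one with fruit kiwi.
With clues 1–3, C is impossible for the one with fruit kiwi.
That leaves B.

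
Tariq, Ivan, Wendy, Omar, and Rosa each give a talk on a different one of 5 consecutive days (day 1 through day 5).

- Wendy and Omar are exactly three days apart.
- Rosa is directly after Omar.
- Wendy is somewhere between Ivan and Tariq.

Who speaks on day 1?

With clues 1–2, Rosa is ruled out for day 1.
With clues 1–3, Ivan, Tariq, and Wendy are ruled out for day 1.
So day 1 is Omar.

Omar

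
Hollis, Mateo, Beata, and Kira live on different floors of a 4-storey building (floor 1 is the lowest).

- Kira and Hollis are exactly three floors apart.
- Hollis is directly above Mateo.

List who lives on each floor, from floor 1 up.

From clue 1: Hollis is in {1,4}.
From clues 1–2: Kira → floor 1, Beata → floor 2, Mateo → floor 3, Hollis → floor 4.

Kira, Beata, Mateo, Hollis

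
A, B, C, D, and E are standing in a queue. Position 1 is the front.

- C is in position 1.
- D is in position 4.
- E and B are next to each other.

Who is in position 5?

A

With clue 1, C is ruled out for position 5.
With clues 1–2, D is ruled out for position 5.
With clues 1–3, B and E are ruled out for position 5.
So position 5 is A.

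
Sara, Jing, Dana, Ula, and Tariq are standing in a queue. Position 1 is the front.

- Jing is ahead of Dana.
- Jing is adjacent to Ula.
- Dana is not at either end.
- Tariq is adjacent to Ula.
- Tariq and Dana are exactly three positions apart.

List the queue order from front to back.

Tariq, Ula, Jing, Dana, Sara

From clue 1: Jing is in {1,2,3,4}.
From clues 1–2: Dana is in {3,4,5}.
From clues 1–3: Dana is in {3,4}.
From clues 1–4: Ula → position 2, Dana → position 4, Sara → position 5.
From clues 1–5: Tariq → position 1, Jing → position 3.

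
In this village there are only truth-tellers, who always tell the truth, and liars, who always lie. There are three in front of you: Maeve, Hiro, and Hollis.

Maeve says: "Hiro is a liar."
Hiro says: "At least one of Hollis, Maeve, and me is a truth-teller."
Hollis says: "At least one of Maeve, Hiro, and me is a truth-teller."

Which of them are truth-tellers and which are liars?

Maeve: liar, Hiro: truth-teller, Hollis: truth-teller

Consider Maeve. Suppose Maeve is a truth-teller.
Then no assignment of the remaining roles makes every statement match its speaker's type — contradiction.
So Maeve is a liar.
Consider Hiro. Suppose Hiro is a liar.
Then Maeve's statement comes out true, contradicting Maeve being a liar.
So Hiro is a truth-teller.
With that fixed, Hollis's statement is true, so Hollis is a truth-teller.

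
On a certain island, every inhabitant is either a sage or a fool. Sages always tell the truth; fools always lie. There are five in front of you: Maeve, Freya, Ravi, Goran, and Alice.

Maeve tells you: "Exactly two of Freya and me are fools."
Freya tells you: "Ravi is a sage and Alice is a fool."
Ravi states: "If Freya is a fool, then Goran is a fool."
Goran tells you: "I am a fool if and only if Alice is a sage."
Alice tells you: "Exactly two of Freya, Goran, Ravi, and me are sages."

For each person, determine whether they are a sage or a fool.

Consider Maeve. Suppose Maeve is a sage.
Then Maeve's own statement would have to be true, but it can't be — contradiction.
So Maeve is a fool.
Consider Freya. Suppose Freya is a fool.
Then Maeve's statement comes out true, contradicting Maeve being a fool.
So Freya is a sage.
With that fixed, Ravi's statement is true, so Ravi is a sage.
Consider Goran. Suppose Goran is a fool.
Then whichever role Alice has, Alice's statement has the wrong truth value — contradiction.
So Goran is a sage.
With that fixed, Alice's statement is false, so Alice is a fool.

Maeve: fool, Freya: sage, Ravi: sage, Goran: sage, Alice: fool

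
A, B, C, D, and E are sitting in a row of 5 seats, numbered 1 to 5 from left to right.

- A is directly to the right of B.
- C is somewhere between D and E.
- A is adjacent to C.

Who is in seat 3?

With clues 1–2, C is ruled out for seat 3.
With clues 1–3, B, D, and E are ruled out for seat 3.
So seat 3 is A.

A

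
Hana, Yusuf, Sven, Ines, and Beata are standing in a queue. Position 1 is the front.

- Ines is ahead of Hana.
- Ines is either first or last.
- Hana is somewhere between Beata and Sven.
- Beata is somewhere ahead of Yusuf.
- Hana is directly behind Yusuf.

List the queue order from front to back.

From clue 1: Hana is in {2,3,4,5}.
From clues 1–2: Ines → position 1.
From clues 1–3: Hana is in {3,4}.
From clues 1–5: Beata → position 2, Yusuf → position 3, Hana → position 4, Sven → position 5.

Ines, Beata, Yusuf, Hana, Sven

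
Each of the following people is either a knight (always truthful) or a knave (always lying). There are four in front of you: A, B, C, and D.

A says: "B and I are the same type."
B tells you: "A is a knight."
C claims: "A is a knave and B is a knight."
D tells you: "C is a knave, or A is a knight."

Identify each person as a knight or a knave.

A: knight, B: knight, C: knave, D: knight

Consider A. Suppose A is a knave.
Then no assignment of the remaining roles makes every statement match its speaker's type — contradiction.
So A is a knight.
With that fixed, B's statement is true, so B is a knight.
With that fixed, C's statement is false, so C is a knave.
With that fixed, D's statement is true, so D is a knight.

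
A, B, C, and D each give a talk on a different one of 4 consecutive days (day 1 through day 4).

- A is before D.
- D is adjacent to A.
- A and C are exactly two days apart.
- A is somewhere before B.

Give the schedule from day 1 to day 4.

From clue 1: A is in {1,2,3}.
From clues 1–4: A → day 1, D → day 2, C → day 3, B → day 4.

A, D, C, B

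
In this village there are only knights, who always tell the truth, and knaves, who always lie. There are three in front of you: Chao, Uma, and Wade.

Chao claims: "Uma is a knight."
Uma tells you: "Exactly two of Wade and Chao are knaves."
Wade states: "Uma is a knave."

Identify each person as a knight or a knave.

Chao: knave, Uma: knave, Wade: knight

Consider Chao. Suppose Chao is a knight.
Then no assignment of the remaining roles makes every statement match its speaker's type — contradiction.
So Chao is a knave.
Consider Uma. Suppose Uma is a knight.
Then Chao's statement comes out true, contradicting Chao being a knave.
So Uma is a knave.
With that fixed, Wade's statement is true, so Wade is a knight.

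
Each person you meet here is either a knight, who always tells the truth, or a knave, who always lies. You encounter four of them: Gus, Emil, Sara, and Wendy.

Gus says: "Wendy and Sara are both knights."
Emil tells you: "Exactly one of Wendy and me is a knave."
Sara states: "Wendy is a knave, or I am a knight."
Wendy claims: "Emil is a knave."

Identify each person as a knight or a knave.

Gus: knave, Emil: knight, Sara: knight, Wendy: knave

Consider Gus. Suppose Gus is a knight.
Then no assignment of the remaining roles makes every statement match its speaker's type — contradiction.
So Gus is a knave.
Consider Emil. Suppose Emil is a knave.
Then no assignment of the remaining roles makes every statement match its speaker's type — contradiction.
So Emil is a knight.
With that fixed, Wendy's statement is false, so Wendy is a knave.
With that fixed, Sara's statement is true, so Sara is a knight.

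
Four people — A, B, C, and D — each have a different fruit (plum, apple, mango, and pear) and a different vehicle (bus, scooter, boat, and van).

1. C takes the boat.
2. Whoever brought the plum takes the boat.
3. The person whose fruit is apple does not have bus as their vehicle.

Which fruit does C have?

plum

With clues 1–2, apple, mango, and pear are impossible for C's fruit.
That leaves plum.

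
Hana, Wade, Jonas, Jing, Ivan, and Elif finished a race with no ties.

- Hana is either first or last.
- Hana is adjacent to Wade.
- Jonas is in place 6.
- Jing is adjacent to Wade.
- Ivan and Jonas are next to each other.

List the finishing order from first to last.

From clue 1: Hana is in {1,6}.
From clues 1–3: Hana → place 1, Wade → place 2, Jonas → place 6.
From clues 1–4: Jing → place 3.
From clues 1–5: Elif → place 4, Ivan → place 5.

Hana, Wade, Jing, Elif, Ivan, Jonas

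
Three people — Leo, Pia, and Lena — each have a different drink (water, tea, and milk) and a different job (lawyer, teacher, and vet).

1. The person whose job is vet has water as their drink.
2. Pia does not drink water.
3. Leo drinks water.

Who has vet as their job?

With clues 1–2, Pia is impossible for the one with job vet.
With clues 1–3, Lena is impossible for the one with job vet.
That leaves Leo.

Leo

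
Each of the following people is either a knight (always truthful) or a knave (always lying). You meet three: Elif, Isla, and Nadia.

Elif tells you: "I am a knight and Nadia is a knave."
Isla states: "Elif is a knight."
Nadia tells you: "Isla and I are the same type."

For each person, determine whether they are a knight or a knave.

Elif: knight, Isla: knight, Nadia: knave

Consider Elif. Suppose Elif is a knave.
Then no assignment of the remaining roles makes every statement match its speaker's type — contradiction.
So Elif is a knight.
With that fixed, Isla's statement is true, so Isla is a knight.
Consider Nadia. Suppose Nadia is a knight.
Then Elif's statement comes out false, contradicting Elif being a knight.
So Nadia is a knave.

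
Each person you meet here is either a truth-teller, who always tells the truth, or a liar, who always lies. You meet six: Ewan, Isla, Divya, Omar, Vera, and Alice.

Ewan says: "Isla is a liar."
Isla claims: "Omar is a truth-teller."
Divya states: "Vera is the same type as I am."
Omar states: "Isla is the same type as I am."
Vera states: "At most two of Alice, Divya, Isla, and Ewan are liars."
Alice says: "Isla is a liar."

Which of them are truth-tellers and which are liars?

Ewan: liar, Isla: truth-teller, Divya: truth-teller, Omar: truth-teller, Vera: truth-teller, Alice: liar

Consider Ewan. Suppose Ewan is a truth-teller.
Then no assignment of the remaining roles makes every statement match its speaker's type — contradiction.
So Ewan is a liar.
Consider Isla. Suppose Isla is a liar.
Then Ewan's statement comes out true, contradicting Ewan being a liar.
So Isla is a truth-teller.
With that fixed, Alice's statement is false, so Alice is a liar.
Consider Divya. Suppose Divya is a liar.
Then no assignment of the remaining roles makes every statement match its speaker's type — contradiction.
So Divya is a truth-teller.
With that fixed, Vera's statement is true, so Vera is a truth-teller.
Consider Omar. Suppose Omar is a liar.
Then Isla's statement comes out false, contradicting Isla being a truth-teller.
So Omar is a truth-teller.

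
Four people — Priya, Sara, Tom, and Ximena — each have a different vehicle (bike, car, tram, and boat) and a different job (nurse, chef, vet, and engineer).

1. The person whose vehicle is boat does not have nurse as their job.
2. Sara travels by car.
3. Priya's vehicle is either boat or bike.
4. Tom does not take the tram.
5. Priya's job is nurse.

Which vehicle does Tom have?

boat

With clues 1–2, car is impossible for Tom's vehicle.
With clues 1–4, tram is impossible for Tom's vehicle.
With clues 1–5, bike is impossible for Tom's vehicle.
That leaves boat.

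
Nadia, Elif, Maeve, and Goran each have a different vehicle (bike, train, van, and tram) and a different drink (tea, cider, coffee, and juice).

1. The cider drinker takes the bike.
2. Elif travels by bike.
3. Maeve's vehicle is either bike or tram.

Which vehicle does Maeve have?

tram

With clues 1–2, bike is impossible for Maeve's vehicle.
With clues 1–3, train and van are impossible for Maeve's vehicle.
That leaves tram.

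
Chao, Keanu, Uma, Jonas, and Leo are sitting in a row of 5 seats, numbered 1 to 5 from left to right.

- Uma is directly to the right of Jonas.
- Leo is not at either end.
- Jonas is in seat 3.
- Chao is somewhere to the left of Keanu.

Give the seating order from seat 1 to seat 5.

From clue 1: Uma is in {2,3,4,5}.
From clues 1–2: Leo is in {2,3,4}.
From clues 1–3: Leo → seat 2, Jonas → seat 3, Uma → seat 4.
From clues 1–4: Chao → seat 1, Keanu → seat 5.

Chao, Leo, Jonas, Uma, Keanu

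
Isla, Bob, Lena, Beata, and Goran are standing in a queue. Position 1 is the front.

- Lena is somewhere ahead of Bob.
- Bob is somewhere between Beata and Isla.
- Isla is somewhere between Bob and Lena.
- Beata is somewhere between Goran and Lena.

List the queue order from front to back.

Lena, Isla, Bob, Beata, Goran

From clue 1: Bob is in {2,3,4,5}.
From clues 1–2: Bob is in {3,4}.
From clues 1–3: Isla is in {2,3}.
From clues 1–4: Lena → position 1, Isla → position 2, Bob → position 3, Beata → position 4, Goran → position 5.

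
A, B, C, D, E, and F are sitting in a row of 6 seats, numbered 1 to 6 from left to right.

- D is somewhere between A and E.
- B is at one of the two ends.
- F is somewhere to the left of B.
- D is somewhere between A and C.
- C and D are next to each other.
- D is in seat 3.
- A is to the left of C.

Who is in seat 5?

E

With clues 1–2, B is ruled out for seat 5.
With clues 1–3, D is ruled out for seat 5.
With clues 1–5, C is ruled out for seat 5.
With clues 1–7, A and F are ruled out for seat 5.
So seat 5 is E.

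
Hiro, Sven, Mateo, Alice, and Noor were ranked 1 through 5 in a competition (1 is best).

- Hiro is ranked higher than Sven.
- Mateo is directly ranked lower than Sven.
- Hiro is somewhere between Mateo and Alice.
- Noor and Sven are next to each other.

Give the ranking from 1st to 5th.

Alice, Hiro, Noor, Sven, Mateo

From clue 1: Hiro is in {1,2,3,4}.
From clues 1–2: Hiro is in {1,2,3}.
From clues 1–3: Hiro is in {2,3}.
From clues 1–4: Alice → rank 1, Hiro → rank 2, Noor → rank 3, Sven → rank 4, Mateo → rank 5.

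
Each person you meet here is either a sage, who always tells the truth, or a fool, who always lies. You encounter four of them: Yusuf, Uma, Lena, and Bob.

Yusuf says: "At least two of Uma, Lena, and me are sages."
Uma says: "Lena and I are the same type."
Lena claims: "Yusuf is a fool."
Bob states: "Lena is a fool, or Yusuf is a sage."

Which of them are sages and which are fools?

Yusuf: fool, Uma: fool, Lena: sage, Bob: fool

Consider Yusuf. Suppose Yusuf is a sage.
Then no assignment of the remaining roles makes every statement match its speaker's type — contradiction.
So Yusuf is a fool.
With that fixed, Lena's statement is true, so Lena is a sage.
With that fixed, Bob's statement is false, so Bob is a fool.
Consider Uma. Suppose Uma is a sage.
Then Yusuf's statement comes out true, contradicting Yusuf being a fool.
So Uma is a fool.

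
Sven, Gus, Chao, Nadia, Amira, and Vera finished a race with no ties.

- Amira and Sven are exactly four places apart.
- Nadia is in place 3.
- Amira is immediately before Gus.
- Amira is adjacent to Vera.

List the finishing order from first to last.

From clue 1: Sven is in {1,2,5,6}.
From clues 1–2: Nadia → place 3.
From clues 1–3: Sven is in {1,5}.
From clues 1–4: Sven → place 1, Chao → place 2, Vera → place 4, Amira → place 5, Gus → place 6.

Sven, Chao, Nadia, Vera, Amira, Gus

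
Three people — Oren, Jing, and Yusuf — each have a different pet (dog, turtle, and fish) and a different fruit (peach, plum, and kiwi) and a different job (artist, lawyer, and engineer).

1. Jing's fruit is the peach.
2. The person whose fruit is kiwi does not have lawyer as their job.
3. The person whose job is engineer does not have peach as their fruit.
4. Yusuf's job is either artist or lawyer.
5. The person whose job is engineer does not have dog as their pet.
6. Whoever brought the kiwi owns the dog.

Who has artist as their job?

Yusuf

With clues 1–4, Oren is impossible for the one with job artist.
With clues 1–6, Jing is impossible for the one with job artist.
That leaves Yusuf.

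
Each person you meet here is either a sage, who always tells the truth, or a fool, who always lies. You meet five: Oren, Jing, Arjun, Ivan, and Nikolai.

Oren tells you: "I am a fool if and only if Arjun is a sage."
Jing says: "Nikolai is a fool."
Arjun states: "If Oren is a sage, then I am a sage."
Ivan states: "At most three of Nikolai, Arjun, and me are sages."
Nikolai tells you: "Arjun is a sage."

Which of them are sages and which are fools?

Regardless of anyone's role, Ivan's statement is true, so Ivan is a sage.
Consider Oren. Suppose Oren is a fool.
Then no assignment of the remaining roles makes every statement match its speaker's type — contradiction.
So Oren is a sage.
Consider Jing. Suppose Jing is a fool.
Then no assignment of the remaining roles makes every statement match its speaker's type — contradiction.
So Jing is a sage.
Consider Arjun. Suppose Arjun is a sage.
Then Oren's statement comes out false, contradicting Oren being a sage.
So Arjun is a fool.
With that fixed, Nikolai's statement is false, so Nikolai is a fool.

Oren: sage, Jing: sage, Arjun: fool, Ivan: sage, Nikolai: fool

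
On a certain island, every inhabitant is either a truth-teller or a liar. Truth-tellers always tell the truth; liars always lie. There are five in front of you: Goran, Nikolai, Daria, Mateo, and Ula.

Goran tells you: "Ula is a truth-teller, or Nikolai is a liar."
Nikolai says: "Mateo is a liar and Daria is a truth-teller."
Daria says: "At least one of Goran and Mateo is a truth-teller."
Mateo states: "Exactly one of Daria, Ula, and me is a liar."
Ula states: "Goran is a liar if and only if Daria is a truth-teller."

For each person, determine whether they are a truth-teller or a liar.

Goran: truth-teller, Nikolai: liar, Daria: truth-teller, Mateo: truth-teller, Ula: liar

Consider Goran. Suppose Goran is a liar.
Then no assignment of the remaining roles makes every statement match its speaker's type — contradiction.
So Goran is a truth-teller.
With that fixed, Daria's statement is true, so Daria is a truth-teller.
With that fixed, Ula's statement is false, so Ula is a liar.
Consider Nikolai. Suppose Nikolai is a truth-teller.
Then Goran's statement comes out false, contradicting Goran being a truth-teller.
So Nikolai is a liar.
Consider Mateo. Suppose Mateo is a liar.
Then Nikolai's statement comes out true, contradicting Nikolai being a liar.
So Mateo is a truth-teller.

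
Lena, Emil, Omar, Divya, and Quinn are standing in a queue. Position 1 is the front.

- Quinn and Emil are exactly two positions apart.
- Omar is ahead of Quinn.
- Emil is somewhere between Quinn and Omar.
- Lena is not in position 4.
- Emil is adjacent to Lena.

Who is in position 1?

With clues 1–2, Quinn is ruled out for position 1.
With clues 1–3, Emil is ruled out for position 1.
With clues 1–4, Divya is ruled out for position 1.
With clues 1–5, Lena is ruled out for position 1.
So position 1 is Omar.

Omar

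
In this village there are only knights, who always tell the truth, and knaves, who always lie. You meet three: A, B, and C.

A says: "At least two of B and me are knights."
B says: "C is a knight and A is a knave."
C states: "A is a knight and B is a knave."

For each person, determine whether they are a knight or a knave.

A: knave, B: knave, C: knave

Consider A. Suppose A is a knight.
Then no assignment of the remaining roles makes every statement match its speaker's type — contradiction.
So A is a knave.
With that fixed, C's statement is false, so C is a knave.
With that fixed, B's statement is false, so B is a knave.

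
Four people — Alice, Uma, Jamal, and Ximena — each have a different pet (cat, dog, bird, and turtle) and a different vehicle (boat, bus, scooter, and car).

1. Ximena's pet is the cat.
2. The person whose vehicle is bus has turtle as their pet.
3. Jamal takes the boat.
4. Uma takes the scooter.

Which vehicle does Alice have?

bus

With clues 1–3, boat is impossible for Alice's vehicle.
With clues 1–4, car and scooter are impossible for Alice's vehicle.
That leaves bus.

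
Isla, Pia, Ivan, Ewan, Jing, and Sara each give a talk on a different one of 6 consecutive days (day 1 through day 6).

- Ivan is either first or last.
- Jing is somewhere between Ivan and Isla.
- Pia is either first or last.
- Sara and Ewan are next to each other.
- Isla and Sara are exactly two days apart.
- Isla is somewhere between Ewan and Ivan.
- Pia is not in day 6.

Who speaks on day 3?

With clue 1, Ivan is ruled out for day 3.
With clues 1–3, Pia is ruled out for day 3.
With clues 1–6, Jing and Sara are ruled out for day 3.
With clues 1–7, Isla is ruled out for day 3.
So day 3 is Ewan.

Ewan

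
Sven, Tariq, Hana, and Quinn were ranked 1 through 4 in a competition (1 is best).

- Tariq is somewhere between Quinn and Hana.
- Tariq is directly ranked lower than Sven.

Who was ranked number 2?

Sven

With clues 1–2, Hana, Quinn, and Tariq are ruled out for rank 2.
So rank 2 is Sven.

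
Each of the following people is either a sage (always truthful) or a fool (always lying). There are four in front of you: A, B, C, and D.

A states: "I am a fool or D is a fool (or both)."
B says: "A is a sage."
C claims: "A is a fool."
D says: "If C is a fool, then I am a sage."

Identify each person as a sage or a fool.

A: sage, B: sage, C: fool, D: fool

Consider A. Suppose A is a fool.
Then A's own statement would have to be false, but it can't be — contradiction.
So A is a sage.
With that fixed, B's statement is true, so B is a sage.
With that fixed, C's statement is false, so C is a fool.
Consider D. Suppose D is a sage.
Then A's statement comes out false, contradicting A being a sage.
So D is a fool.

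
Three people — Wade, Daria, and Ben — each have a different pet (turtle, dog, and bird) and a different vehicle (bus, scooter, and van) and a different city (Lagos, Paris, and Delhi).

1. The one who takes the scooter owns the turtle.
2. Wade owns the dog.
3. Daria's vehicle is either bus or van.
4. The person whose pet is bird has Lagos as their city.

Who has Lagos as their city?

Daria

With clues 1–4, Ben and Wade are impossible for the one with city Lagos.
That leaves Daria.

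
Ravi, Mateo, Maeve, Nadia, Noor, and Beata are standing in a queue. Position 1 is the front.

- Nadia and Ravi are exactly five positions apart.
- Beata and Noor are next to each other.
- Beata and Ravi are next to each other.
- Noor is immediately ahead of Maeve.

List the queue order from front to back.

Ravi, Beata, Noor, Maeve, Mateo, Nadia

From clue 1: Ravi is in {1,6}.
From clues 1–4: Ravi → position 1, Beata → position 2, Noor → position 3, Maeve → position 4, Mateo → position 5, Nadia → position 6.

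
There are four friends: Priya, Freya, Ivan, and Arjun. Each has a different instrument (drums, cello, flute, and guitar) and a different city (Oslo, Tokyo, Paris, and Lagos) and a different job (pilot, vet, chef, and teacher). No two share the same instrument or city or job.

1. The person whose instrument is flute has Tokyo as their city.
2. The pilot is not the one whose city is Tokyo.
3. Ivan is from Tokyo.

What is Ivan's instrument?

flute

With clues 1–3, cello, drums, and guitar are impossible for Ivan's instrument.
That leaves flute.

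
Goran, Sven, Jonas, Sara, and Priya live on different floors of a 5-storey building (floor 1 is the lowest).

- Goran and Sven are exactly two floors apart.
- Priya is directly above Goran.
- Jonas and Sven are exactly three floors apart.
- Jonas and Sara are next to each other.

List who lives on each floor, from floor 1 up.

Sara, Jonas, Goran, Priya, Sven

From clues 1–2: Goran is in {1,2,3,4}.
From clues 1–3: Goran is in {2,3}.
From clues 1–4: Sara → floor 1, Jonas → floor 2, Goran → floor 3, Priya → floor 4, Sven → floor 5.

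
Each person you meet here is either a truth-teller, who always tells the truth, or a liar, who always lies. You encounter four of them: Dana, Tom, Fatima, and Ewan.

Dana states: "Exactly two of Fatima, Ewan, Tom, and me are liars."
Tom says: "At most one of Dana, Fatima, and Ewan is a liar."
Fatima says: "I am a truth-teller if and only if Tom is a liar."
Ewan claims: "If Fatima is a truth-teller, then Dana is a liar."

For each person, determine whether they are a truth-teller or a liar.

Consider Dana. Suppose Dana is a truth-teller.
Then no assignment of the remaining roles makes every statement match its speaker's type — contradiction.
So Dana is a liar.
With that fixed, Ewan's statement is true, so Ewan is a truth-teller.
Consider Tom. Suppose Tom is a truth-teller.
Then whichever role Fatima has, Fatima's statement has the wrong truth value — contradiction.
So Tom is a liar.
Consider Fatima. Suppose Fatima is a truth-teller.
Then Dana's statement comes out true, contradicting Dana being a liar.
So Fatima is a liar.

Dana: liar, Tom: liar, Fatima: liar, Ewan: truth-teller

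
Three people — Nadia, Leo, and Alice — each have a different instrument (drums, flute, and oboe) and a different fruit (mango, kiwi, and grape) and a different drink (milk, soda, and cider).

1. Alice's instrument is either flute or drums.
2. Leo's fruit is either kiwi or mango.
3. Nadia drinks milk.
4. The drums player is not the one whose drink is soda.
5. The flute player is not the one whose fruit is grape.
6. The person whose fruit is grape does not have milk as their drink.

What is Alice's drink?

With clues 1–3, milk is impossible for Alice's drink.
With clues 1–6, soda is impossible for Alice's drink.
That leaves cider.

cider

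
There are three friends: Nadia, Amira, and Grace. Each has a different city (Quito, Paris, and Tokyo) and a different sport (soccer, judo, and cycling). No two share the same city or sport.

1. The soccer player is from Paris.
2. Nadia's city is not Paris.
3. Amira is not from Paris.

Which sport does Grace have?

soccer

With clues 1–3, cycling and judo are impossible for Grace's sport.
That leaves soccer.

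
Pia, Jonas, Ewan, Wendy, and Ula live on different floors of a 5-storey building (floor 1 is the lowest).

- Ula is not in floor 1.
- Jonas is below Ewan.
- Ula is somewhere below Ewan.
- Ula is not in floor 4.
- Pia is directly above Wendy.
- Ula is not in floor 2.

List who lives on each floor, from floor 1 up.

Wendy, Pia, Ula, Jonas, Ewan

From clue 1: Ula is in {2,3,4,5}.
From clues 1–2: Jonas is in {1,2,3,4}.
From clues 1–3: Ewan is in {3,4,5}.
From clues 1–4: Ula is in {2,3}.
From clues 1–5: Jonas is in {1,4}.
From clues 1–6: Wendy → floor 1, Pia → floor 2, Ula → floor 3, Jonas → floor 4, Ewan → floor 5.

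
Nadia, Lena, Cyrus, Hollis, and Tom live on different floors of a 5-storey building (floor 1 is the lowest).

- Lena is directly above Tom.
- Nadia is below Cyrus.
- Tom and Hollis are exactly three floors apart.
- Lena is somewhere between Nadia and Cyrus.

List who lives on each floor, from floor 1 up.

Nadia, Tom, Lena, Cyrus, Hollis

From clue 1: Lena is in {2,3,4,5}.
From clues 1–2: Nadia is in {1,2,3,4}.
From clues 1–3: Nadia is in {1,2,3}.
From clues 1–4: Nadia → floor 1, Tom → floor 2, Lena → floor 3, Cyrus → floor 4, Hollis → floor 5.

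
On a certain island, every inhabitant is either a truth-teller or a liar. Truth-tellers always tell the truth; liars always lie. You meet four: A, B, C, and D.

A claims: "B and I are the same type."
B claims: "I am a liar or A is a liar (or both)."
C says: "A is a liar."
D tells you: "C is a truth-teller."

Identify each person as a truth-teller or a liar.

Consider A. Suppose A is a truth-teller.
Then whichever role B has, B's statement has the wrong truth value — contradiction.
So A is a liar.
With that fixed, B's statement is true, so B is a truth-teller.
With that fixed, C's statement is true, so C is a truth-teller.
With that fixed, D's statement is true, so D is a truth-teller.

A: liar, B: truth-teller, C: truth-teller, D: truth-teller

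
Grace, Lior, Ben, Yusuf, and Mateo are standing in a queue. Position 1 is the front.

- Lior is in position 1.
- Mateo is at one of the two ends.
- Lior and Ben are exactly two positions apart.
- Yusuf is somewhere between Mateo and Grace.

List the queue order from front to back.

From clue 1: Lior → position 1.
From clues 1–2: Mateo → position 5.
From clues 1–3: Ben → position 3.
From clues 1–4: Grace → position 2, Yusuf → position 4.

Lior, Grace, Ben, Yusuf, Mateo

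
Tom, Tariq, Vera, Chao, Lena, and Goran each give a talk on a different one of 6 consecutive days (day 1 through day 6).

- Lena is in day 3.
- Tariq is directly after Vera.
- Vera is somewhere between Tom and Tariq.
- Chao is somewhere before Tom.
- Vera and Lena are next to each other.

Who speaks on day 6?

Goran

With clue 1, Lena is ruled out for day 6.
With clues 1–2, Vera is ruled out for day 6.
With clues 1–3, Tom is ruled out for day 6.
With clues 1–4, Chao is ruled out for day 6.
With clues 1–5, Tariq is ruled out for day 6.
So day 6 is Goran.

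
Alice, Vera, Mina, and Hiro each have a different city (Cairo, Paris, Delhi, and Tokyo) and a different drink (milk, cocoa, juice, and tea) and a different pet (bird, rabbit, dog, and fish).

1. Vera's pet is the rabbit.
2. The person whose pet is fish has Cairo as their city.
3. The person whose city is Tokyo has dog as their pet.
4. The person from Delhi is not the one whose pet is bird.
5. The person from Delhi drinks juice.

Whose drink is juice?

With clues 1–5, Alice, Hiro, and Mina are impossible for the one with drink juice.
That leaves Vera.

Vera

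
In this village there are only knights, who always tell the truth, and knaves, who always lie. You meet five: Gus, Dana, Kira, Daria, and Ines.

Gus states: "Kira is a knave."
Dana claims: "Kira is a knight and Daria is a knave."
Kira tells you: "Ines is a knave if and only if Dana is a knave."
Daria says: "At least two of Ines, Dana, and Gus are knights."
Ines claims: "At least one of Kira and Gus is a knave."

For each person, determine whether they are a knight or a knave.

Gus: knight, Dana: knave, Kira: knave, Daria: knight, Ines: knight

Consider Gus. Suppose Gus is a knave.
Then no assignment of the remaining roles makes every statement match its speaker's type — contradiction.
So Gus is a knight.
Consider Dana. Suppose Dana is a knight.
Then no assignment of the remaining roles makes every statement match its speaker's type — contradiction.
So Dana is a knave.
Consider Kira. Suppose Kira is a knight.
Then Gus's statement comes out false, contradicting Gus being a knight.
So Kira is a knave.
With that fixed, Ines's statement is true, so Ines is a knight.
With that fixed, Daria's statement is true, so Daria is a knight.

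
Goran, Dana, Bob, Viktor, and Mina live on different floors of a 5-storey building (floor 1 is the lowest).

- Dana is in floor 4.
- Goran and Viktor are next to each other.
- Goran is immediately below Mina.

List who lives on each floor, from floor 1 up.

Viktor, Goran, Mina, Dana, Bob

From clue 1: Dana → floor 4.
From clues 1–2: Goran is in {1,2,3}.
From clues 1–3: Viktor → floor 1, Goran → floor 2, Mina → floor 3, Bob → floor 5.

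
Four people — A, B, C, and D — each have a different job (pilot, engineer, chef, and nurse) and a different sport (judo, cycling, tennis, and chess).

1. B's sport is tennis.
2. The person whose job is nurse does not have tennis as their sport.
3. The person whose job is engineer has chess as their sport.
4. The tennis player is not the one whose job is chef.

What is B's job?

pilot

With clues 1–2, nurse is impossible for B's job.
With clues 1–3, engineer is impossible for B's job.
With clues 1–4, chef is impossible for B's job.
That leaves pilot.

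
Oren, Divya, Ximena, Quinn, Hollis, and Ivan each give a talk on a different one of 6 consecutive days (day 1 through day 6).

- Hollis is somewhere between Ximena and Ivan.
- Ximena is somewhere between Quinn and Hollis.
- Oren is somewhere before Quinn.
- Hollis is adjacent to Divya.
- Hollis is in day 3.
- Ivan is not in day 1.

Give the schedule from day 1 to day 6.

Oren, Ivan, Hollis, Divya, Ximena, Quinn

From clue 1: Hollis is in {2,3,4,5}.
From clues 1–2: Ximena is in {2,3,4,5}.
From clues 1–3: Ximena is in {3,4,5}.
From clues 1–4: Quinn is in {2,6}.
From clues 1–5: Hollis → day 3, Quinn → day 6.
From clues 1–6: Oren → day 1, Ivan → day 2, Divya → day 4, Ximena → day 5.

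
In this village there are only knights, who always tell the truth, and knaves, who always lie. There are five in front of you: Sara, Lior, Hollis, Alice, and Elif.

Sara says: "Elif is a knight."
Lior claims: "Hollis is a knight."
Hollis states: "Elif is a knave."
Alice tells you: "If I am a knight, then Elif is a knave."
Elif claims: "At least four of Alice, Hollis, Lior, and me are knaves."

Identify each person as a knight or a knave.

Sara: knave, Lior: knight, Hollis: knight, Alice: knight, Elif: knave

Consider Sara. Suppose Sara is a knight.
Then no assignment of the remaining roles makes every statement match its speaker's type — contradiction.
So Sara is a knave.
Consider Lior. Suppose Lior is a knave.
Then no assignment of the remaining roles makes every statement match its speaker's type — contradiction.
So Lior is a knight.
With that fixed, Elif's statement is false, so Elif is a knave.
With that fixed, Hollis's statement is true, so Hollis is a knight.
With that fixed, Alice's statement is true, so Alice is a knight.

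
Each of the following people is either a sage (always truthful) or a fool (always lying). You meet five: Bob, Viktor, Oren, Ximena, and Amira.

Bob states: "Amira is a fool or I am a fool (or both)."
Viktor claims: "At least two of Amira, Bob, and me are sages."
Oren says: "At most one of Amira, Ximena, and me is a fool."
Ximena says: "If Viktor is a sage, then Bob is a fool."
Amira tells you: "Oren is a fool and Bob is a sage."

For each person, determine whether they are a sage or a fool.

Consider Bob. Suppose Bob is a fool.
Then Bob's own statement would have to be false, but it can't be — contradiction.
So Bob is a sage.
Consider Viktor. Suppose Viktor is a sage.
Then no assignment of the remaining roles makes every statement match its speaker's type — contradiction.
So Viktor is a fool.
With that fixed, Ximena's statement is true, so Ximena is a sage.
Consider Oren. Suppose Oren is a fool.
Then no assignment of the remaining roles makes every statement match its speaker's type — contradiction.
So Oren is a sage.
With that fixed, Amira's statement is false, so Amira is a fool.

Bob: sage, Viktor: fool, Oren: sage, Ximena: sage, Amira: fool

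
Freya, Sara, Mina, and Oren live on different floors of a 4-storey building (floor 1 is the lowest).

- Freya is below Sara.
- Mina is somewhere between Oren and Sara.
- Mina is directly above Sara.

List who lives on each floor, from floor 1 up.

From clue 1: Freya is in {1,2,3}.
From clues 1–2: Sara is in {2,4}.
From clues 1–3: Freya → floor 1, Sara → floor 2, Mina → floor 3, Oren → floor 4.

Freya, Sara, Mina, Oren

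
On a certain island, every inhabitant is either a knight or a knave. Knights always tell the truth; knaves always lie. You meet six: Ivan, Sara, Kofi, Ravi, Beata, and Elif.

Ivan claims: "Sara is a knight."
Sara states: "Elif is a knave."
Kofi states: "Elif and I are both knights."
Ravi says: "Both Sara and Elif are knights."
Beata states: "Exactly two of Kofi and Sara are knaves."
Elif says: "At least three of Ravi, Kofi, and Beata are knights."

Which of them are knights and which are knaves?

Ivan: knight, Sara: knight, Kofi: knave, Ravi: knave, Beata: knave, Elif: knave

Consider Ivan. Suppose Ivan is a knave.
Then no assignment of the remaining roles makes every statement match its speaker's type — contradiction.
So Ivan is a knight.
Consider Sara. Suppose Sara is a knave.
Then Ivan's statement comes out false, contradicting Ivan being a knight.
So Sara is a knight.
With that fixed, Beata's statement is false, so Beata is a knave.
With that fixed, Elif's statement is false, so Elif is a knave.
With that fixed, Kofi's statement is false, so Kofi is a knave.
With that fixed, Ravi's statement is false, so Ravi is a knave.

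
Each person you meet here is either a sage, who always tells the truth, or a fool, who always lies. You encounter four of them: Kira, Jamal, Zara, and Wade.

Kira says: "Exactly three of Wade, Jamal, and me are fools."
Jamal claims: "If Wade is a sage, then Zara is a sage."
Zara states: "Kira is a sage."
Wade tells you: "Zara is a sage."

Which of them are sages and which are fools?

Consider Kira. Suppose Kira is a sage.
Then Kira's own statement would have to be true, but it can't be — contradiction.
So Kira is a fool.
With that fixed, Zara's statement is false, so Zara is a fool.
With that fixed, Wade's statement is false, so Wade is a fool.
With that fixed, Jamal's statement is true, so Jamal is a sage.

Kira: fool, Jamal: sage, Zara: fool, Wade: fool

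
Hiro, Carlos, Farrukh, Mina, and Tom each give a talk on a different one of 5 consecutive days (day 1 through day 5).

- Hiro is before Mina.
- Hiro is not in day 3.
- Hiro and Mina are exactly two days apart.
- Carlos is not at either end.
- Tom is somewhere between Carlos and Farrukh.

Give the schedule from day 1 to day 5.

From clue 1: Hiro is in {1,2,3,4}.
From clues 1–2: Hiro is in {1,2,4}.
From clues 1–3: Hiro is in {1,2}.
From clues 1–5: Hiro → day 1, Carlos → day 2, Mina → day 3, Tom → day 4, Farrukh → day 5.

Hiro, Carlos, Mina, Tom, Farrukh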